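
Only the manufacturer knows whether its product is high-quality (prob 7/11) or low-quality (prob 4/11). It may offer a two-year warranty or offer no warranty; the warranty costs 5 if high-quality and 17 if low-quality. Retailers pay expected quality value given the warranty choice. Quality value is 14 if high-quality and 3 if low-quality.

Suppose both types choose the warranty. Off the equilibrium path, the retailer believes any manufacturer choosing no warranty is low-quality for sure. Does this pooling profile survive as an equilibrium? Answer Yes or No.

On path, the retailer holds the prior and pays 7/11·14 + 4/11·3 = 10. Off path (no warranty), believing low-quality, it pays 3.
high-quality: the warranty nets 10 − 5 = 5; no warranty nets 3. high-quality stays.
low-quality: the warranty nets 10 − 17 = -7; no warranty nets 3. low-quality would deviate.
A type deviates, so pooling fails.

No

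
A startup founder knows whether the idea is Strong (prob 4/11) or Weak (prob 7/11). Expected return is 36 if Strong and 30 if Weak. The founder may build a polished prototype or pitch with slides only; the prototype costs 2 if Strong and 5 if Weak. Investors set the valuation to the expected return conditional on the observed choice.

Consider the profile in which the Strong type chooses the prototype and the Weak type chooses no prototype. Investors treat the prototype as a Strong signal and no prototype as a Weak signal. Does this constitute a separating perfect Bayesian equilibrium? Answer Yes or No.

Under these beliefs, the prototype earns valuation 36 and no prototype earns valuation 30.
Strong: the prototype nets 36 − 2 = 34; no prototype nets 30. Strong prefers the prototype.
Weak: the prototype nets 36 − 5 = 31; no prototype nets 30. Weak would deviate to the prototype.
Weak has a profitable deviation, so the profile is not an equilibrium.

No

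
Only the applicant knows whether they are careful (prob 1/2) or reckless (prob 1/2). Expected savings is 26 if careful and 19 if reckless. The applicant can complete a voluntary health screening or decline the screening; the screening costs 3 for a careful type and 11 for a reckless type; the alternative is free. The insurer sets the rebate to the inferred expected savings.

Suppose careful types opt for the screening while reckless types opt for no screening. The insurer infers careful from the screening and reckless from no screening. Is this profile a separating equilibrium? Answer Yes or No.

Under these beliefs, the screening earns rebate 26 and no screening earns rebate 19.
careful: the screening nets 26 − 3 = 23; no screening nets 19. careful prefers the screening.
reckless: the screening nets 26 − 11 = 15; no screening nets 19. reckless prefers no screening.
Neither type deviates, so the separating profile is an equilibrium.

Yes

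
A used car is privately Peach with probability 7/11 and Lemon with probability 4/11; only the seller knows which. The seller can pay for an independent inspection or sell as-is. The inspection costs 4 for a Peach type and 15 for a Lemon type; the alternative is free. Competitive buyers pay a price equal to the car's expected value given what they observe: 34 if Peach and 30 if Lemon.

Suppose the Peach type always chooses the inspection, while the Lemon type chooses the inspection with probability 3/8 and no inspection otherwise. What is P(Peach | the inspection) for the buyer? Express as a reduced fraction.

14/17

P(the inspection) = (7/11)·1 + (4/11)·(3/8) = 17/22.
By Bayes' rule, P(Peach | the inspection) = (7/11) / (17/22) = 14/17.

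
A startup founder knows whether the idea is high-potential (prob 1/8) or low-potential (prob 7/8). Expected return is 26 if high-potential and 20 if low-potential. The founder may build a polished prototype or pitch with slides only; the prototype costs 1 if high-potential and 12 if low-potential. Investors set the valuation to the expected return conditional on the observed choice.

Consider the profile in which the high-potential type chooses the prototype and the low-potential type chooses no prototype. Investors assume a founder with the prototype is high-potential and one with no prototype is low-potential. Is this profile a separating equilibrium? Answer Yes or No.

Yes

Under these beliefs, the prototype earns valuation 26 and no prototype earns valuation 20.
high-potential: the prototype nets 26 − 1 = 25; no prototype nets 20. high-potential prefers the prototype.
low-potential: the prototype nets 26 − 12 = 14; no prototype nets 20. low-potential prefers no prototype.
Neither type deviates, so the separating profile is an equilibrium.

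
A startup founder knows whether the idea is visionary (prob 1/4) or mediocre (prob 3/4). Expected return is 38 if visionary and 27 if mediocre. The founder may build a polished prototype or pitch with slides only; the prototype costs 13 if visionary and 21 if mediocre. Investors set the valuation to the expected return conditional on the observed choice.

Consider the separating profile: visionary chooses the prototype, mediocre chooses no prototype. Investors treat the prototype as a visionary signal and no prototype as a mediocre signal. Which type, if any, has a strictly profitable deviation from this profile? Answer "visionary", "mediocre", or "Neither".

visionary

The prototype pays 38; no prototype pays 27.
visionary: assigned the prototype, nets 38 − 13 = 25; deviating to no prototype nets 27.
mediocre: assigned no prototype, nets 27; deviating to the prototype nets 38 − 21 = 17.
The visionary type gains 2 by deviating.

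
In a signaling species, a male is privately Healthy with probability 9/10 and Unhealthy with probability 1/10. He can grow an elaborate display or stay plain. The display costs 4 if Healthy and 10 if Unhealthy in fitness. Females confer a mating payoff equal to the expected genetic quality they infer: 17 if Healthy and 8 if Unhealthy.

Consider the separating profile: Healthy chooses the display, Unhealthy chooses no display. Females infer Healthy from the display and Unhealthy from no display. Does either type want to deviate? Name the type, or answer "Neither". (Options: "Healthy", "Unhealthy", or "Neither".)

The display pays 17; no display pays 8.
Healthy: assigned the display, nets 17 − 4 = 13; deviating to no display nets 8.
Unhealthy: assigned no display, nets 8; deviating to the display nets 17 − 10 = 7.
Both types strictly prefer their assigned action; no profitable deviation.

Neither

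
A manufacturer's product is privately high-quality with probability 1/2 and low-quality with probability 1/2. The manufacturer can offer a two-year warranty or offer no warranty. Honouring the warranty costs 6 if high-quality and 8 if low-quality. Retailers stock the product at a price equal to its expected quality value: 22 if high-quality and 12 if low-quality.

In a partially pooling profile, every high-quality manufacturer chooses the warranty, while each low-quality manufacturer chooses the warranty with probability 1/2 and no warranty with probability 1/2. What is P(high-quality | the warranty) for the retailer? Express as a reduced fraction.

P(the warranty) = (1/2)·1 + (1/2)·(1/2) = 3/4.
By Bayes' rule, P(high-quality | the warranty) = (1/2) / (3/4) = 2/3.

2/3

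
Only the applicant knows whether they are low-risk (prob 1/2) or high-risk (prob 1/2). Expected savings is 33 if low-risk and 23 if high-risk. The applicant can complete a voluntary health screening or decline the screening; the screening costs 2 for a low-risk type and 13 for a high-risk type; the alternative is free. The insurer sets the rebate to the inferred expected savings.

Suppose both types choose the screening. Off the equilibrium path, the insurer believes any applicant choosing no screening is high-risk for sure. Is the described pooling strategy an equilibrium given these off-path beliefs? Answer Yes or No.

On path, the insurer holds the prior and pays 1/2·33 + 1/2·23 = 28. Off path (no screening), believing high-risk, it pays 23.
low-risk: the screening nets 28 − 2 = 26; no screening nets 23. low-risk stays.
high-risk: the screening nets 28 − 13 = 15; no screening nets 23. high-risk would deviate.
A type deviates, so pooling fails.

No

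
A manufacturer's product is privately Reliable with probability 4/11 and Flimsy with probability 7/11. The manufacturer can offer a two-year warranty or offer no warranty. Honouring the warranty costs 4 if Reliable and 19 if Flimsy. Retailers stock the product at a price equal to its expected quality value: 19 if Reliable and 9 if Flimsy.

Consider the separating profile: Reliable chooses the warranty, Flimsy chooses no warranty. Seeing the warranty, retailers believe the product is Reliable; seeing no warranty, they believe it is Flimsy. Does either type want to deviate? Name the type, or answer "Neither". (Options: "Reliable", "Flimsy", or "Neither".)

Neither

The warranty pays 19; no warranty pays 9.
Reliable: assigned the warranty, nets 19 − 4 = 15; deviating to no warranty nets 9.
Flimsy: assigned no warranty, nets 9; deviating to the warranty nets 19 − 19 = 0.
Both types strictly prefer their assigned action; no profitable deviation.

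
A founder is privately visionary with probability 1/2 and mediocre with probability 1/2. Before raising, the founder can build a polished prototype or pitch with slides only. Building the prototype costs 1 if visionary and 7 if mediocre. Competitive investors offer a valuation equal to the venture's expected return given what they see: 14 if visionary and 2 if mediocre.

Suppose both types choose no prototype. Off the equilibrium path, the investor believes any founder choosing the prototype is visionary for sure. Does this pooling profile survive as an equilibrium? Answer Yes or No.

No

On path, the investor holds the prior and pays 1/2·14 + 1/2·2 = 8. Off path (the prototype), believing visionary, it pays 14.
visionary: no prototype nets 8; the prototype nets 14 − 1 = 13. visionary would deviate.
mediocre: no prototype nets 8; the prototype nets 14 − 7 = 7. mediocre stays.
A type deviates, so pooling fails.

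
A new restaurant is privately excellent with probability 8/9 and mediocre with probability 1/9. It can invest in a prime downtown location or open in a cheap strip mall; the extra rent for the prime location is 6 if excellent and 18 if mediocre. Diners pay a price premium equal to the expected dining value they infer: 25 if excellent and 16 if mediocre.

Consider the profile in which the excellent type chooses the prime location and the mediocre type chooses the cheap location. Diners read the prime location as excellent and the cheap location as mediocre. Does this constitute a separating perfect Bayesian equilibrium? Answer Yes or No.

Under these beliefs, the prime location earns price premium 25 and the cheap location earns price premium 16.
excellent: the prime location nets 25 − 6 = 19; the cheap location nets 16. excellent prefers the prime location.
mediocre: the prime location nets 25 − 18 = 7; the cheap location nets 16. mediocre prefers the cheap location.
Neither type deviates, so the separating profile is an equilibrium.

Yes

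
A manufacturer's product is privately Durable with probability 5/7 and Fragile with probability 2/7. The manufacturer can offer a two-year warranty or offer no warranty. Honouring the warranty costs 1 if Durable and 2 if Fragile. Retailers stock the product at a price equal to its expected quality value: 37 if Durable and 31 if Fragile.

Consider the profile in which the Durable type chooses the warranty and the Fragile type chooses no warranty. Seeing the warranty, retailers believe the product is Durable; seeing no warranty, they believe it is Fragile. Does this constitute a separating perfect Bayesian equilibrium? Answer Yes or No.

No

Under these beliefs, the warranty earns price 37 and no warranty earns price 31.
Durable: the warranty nets 37 − 1 = 36; no warranty nets 31. Durable prefers the warranty.
Fragile: the warranty nets 37 − 2 = 35; no warranty nets 31. Fragile would deviate to the warranty.
Fragile has a profitable deviation, so the profile is not an equilibrium.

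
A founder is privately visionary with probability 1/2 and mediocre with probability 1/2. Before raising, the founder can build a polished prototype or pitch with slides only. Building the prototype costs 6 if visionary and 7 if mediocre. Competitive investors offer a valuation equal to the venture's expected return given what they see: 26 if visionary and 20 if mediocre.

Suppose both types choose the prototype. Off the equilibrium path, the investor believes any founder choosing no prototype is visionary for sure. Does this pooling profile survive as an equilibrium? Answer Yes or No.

No

On path, the investor holds the prior and pays 1/2·26 + 1/2·20 = 23. Off path (no prototype), believing visionary, it pays 26.
visionary: the prototype nets 23 − 6 = 17; no prototype nets 26. visionary would deviate.
mediocre: the prototype nets 23 − 7 = 16; no prototype nets 26. mediocre would deviate.
A type deviates, so pooling fails.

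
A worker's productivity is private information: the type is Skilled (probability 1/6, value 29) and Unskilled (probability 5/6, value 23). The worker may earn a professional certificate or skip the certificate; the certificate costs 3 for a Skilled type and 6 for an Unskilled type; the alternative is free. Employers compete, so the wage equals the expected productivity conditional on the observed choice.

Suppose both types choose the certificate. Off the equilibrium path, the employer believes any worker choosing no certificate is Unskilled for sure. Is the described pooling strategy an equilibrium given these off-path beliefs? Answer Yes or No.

No

On path, the employer holds the prior and pays 1/6·29 + 5/6·23 = 24. Off path (no certificate), believing Unskilled, it pays 23.
Skilled: the certificate nets 24 − 3 = 21; no certificate nets 23. Skilled would deviate.
Unskilled: the certificate nets 24 − 6 = 18; no certificate nets 23. Unskilled would deviate.
A type deviates, so pooling fails.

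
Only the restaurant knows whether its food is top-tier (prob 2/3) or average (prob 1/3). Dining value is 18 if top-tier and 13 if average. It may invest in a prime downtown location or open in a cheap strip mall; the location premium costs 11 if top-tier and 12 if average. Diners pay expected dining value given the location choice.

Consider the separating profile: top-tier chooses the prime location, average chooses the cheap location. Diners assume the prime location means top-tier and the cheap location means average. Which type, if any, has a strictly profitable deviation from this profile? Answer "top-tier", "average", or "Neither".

top-tier

The prime location pays 18; the cheap location pays 13.
top-tier: assigned the prime location, nets 18 − 11 = 7; deviating to the cheap location nets 13.
average: assigned the cheap location, nets 13; deviating to the prime location nets 18 − 12 = 6.
The top-tier type gains 6 by deviating.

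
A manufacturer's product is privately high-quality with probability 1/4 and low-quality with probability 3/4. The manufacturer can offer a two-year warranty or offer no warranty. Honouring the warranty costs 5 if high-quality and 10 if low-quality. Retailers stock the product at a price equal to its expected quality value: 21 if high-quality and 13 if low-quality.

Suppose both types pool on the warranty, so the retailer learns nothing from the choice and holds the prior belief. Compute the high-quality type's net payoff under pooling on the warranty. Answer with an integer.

Pooled price = 1/4·21 + 3/4·13 = 15.
high-quality pays cost 5 for the warranty, so net payoff = 15 − 5 = 10.

10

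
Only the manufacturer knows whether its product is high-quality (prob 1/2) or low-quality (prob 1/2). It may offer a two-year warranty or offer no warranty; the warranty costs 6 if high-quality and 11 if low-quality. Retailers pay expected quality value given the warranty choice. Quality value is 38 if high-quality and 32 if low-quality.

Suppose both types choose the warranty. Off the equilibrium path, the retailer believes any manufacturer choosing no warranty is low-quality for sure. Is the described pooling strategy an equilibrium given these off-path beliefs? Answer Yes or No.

On path, the retailer holds the prior and pays 1/2·38 + 1/2·32 = 35. Off path (no warranty), believing low-quality, it pays 32.
high-quality: the warranty nets 35 − 6 = 29; no warranty nets 32. high-quality would deviate.
low-quality: the warranty nets 35 − 11 = 24; no warranty nets 32. low-quality would deviate.
A type deviates, so pooling fails.

No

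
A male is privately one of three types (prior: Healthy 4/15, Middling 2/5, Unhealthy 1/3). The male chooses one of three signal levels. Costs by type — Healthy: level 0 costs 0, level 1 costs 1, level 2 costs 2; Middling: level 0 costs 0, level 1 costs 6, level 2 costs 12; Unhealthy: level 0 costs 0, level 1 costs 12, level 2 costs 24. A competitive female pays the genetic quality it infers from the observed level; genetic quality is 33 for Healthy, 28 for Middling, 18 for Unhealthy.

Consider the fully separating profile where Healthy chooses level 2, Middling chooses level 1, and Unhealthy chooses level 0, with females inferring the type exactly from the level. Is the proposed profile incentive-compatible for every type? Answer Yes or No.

Separating mating payoffs: level 2 → 33, level 1 → 28, level 0 → 18.
Healthy (assigned level 2): level 0: 18 − 0 = 18; level 1: 28 − 1 = 27; level 2: 33 − 2 = 31. Healthy stays.
Middling (assigned level 1): level 0: 18 − 0 = 18; level 1: 28 − 6 = 22; level 2: 33 − 12 = 21. Middling stays.
Unhealthy (assigned level 0): level 0: 18 − 0 = 18; level 1: 28 − 12 = 16; level 2: 33 − 24 = 9. Unhealthy stays.
Every type prefers its assigned level; separation holds.

Yes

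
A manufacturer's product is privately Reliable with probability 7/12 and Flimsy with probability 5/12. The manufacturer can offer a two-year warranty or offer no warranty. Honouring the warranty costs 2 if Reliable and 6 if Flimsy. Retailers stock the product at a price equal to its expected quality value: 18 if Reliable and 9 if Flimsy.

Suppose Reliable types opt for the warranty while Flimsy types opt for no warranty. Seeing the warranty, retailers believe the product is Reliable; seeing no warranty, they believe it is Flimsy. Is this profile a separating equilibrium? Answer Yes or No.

Under these beliefs, the warranty earns price 18 and no warranty earns price 9.
Reliable: the warranty nets 18 − 2 = 16; no warranty nets 9. Reliable prefers the warranty.
Flimsy: the warranty nets 18 − 6 = 12; no warranty nets 9. Flimsy would deviate to the warranty.
Flimsy has a profitable deviation, so the profile is not an equilibrium.

No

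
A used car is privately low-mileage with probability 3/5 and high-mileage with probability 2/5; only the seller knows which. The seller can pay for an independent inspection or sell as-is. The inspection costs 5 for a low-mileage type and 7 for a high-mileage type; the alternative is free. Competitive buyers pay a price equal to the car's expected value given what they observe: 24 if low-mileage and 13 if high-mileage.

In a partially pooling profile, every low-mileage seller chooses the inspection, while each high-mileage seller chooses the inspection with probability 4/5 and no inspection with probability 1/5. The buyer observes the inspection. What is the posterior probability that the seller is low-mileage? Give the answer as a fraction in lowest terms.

P(the inspection) = (3/5)·1 + (2/5)·(4/5) = 23/25.
By Bayes' rule, P(low-mileage | the inspection) = (3/5) / (23/25) = 15/23.

15/23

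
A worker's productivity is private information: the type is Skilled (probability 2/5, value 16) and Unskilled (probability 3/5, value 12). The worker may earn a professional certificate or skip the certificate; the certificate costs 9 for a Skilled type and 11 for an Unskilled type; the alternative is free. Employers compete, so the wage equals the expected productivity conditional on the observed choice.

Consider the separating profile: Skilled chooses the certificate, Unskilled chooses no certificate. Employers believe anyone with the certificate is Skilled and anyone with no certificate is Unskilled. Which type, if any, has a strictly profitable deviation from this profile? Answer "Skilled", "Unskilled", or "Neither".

Skilled

The certificate pays 16; no certificate pays 12.
Skilled: assigned the certificate, nets 16 − 9 = 7; deviating to no certificate nets 12.
Unskilled: assigned no certificate, nets 12; deviating to the certificate nets 16 − 11 = 5.
The Skilled type gains 5 by deviating.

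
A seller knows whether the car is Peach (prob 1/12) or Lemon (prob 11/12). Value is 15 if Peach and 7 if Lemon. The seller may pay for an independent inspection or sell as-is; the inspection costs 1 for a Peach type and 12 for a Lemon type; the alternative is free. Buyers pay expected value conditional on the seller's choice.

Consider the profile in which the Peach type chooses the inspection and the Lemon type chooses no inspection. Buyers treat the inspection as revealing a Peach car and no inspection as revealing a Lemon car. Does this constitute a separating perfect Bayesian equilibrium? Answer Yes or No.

Under these beliefs, the inspection earns price 15 and no inspection earns price 7.
Peach: the inspection nets 15 − 1 = 14; no inspection nets 7. Peach prefers the inspection.
Lemon: the inspection nets 15 − 12 = 3; no inspection nets 7. Lemon prefers no inspection.
Neither type deviates, so the separating profile is an equilibrium.

Yes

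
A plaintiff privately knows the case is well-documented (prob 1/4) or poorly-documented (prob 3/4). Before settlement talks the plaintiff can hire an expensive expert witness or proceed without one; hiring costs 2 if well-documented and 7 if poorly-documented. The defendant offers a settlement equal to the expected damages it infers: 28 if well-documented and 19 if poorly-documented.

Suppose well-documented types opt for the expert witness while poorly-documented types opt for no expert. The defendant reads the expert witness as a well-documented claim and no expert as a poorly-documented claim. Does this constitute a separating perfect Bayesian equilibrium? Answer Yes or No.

No

Under these beliefs, the expert witness earns settlement 28 and no expert earns settlement 19.
well-documented: the expert witness nets 28 − 2 = 26; no expert nets 19. well-documented prefers the expert witness.
poorly-documented: the expert witness nets 28 − 7 = 21; no expert nets 19. poorly-documented would deviate to the expert witness.
poorly-documented has a profitable deviation, so the profile is not an equilibrium.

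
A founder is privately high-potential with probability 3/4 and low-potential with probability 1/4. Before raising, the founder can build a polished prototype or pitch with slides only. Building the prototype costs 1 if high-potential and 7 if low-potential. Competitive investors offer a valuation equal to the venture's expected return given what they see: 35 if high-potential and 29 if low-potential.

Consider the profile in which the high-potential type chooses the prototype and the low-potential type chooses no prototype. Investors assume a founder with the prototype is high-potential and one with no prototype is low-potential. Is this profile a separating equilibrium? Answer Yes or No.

Yes

Under these beliefs, the prototype earns valuation 35 and no prototype earns valuation 29.
high-potential: the prototype nets 35 − 1 = 34; no prototype nets 29. high-potential prefers the prototype.
low-potential: the prototype nets 35 − 7 = 28; no prototype nets 29. low-potential prefers no prototype.
Neither type deviates, so the separating profile is an equilibrium.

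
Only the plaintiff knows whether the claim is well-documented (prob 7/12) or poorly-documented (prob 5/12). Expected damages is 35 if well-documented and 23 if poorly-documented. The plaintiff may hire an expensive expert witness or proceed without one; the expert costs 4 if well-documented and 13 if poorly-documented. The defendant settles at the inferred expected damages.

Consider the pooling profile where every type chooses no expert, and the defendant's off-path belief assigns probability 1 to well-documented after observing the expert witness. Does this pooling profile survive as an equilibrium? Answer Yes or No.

On path, the defendant holds the prior and pays 7/12·35 + 5/12·23 = 30. Off path (the expert witness), believing well-documented, it pays 35.
well-documented: no expert nets 30; the expert witness nets 35 − 4 = 31. well-documented would deviate.
poorly-documented: no expert nets 30; the expert witness nets 35 − 13 = 22. poorly-documented stays.
A type deviates, so pooling fails.

No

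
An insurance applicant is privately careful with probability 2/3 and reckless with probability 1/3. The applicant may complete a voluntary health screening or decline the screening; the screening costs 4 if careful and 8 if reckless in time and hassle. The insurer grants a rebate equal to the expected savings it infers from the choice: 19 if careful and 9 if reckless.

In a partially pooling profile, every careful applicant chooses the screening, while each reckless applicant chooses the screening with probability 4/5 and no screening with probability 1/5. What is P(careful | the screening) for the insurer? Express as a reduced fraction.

P(the screening) = (2/3)·1 + (1/3)·(4/5) = 14/15.
By Bayes' rule, P(careful | the screening) = (2/3) / (14/15) = 5/7.

5/7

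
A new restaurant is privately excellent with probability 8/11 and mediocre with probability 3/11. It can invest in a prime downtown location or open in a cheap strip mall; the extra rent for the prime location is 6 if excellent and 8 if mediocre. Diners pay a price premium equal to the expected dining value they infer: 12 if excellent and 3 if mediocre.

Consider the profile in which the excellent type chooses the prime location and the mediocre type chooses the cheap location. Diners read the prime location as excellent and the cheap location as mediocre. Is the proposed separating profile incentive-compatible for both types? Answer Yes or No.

No

Under these beliefs, the prime location earns price premium 12 and the cheap location earns price premium 3.
excellent: the prime location nets 12 − 6 = 6; the cheap location nets 3. excellent prefers the prime location.
mediocre: the prime location nets 12 − 8 = 4; the cheap location nets 3. mediocre would deviate to the prime location.
mediocre has a profitable deviation, so the profile is not an equilibrium.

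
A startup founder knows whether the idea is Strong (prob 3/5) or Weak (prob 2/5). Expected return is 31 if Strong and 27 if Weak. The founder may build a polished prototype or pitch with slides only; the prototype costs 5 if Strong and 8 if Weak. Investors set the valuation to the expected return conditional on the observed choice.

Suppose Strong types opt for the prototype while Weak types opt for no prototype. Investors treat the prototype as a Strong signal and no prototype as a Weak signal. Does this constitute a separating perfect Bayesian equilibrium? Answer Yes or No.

Under these beliefs, the prototype earns valuation 31 and no prototype earns valuation 27.
Strong: the prototype nets 31 − 5 = 26; no prototype nets 27. Strong would deviate to no prototype.
Weak: the prototype nets 31 − 8 = 23; no prototype nets 27. Weak prefers no prototype.
Strong has a profitable deviation, so the profile is not an equilibrium.

No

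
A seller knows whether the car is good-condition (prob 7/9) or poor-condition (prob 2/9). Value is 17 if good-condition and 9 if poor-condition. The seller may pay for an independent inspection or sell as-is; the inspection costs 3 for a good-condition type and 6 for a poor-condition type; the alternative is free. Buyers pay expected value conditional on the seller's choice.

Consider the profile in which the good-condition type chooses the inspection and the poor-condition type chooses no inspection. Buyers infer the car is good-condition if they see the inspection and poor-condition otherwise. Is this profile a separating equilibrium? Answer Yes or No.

Under these beliefs, the inspection earns price 17 and no inspection earns price 9.
good-condition: the inspection nets 17 − 3 = 14; no inspection nets 9. good-condition prefers the inspection.
poor-condition: the inspection nets 17 − 6 = 11; no inspection nets 9. poor-condition would deviate to the inspection.
poor-condition has a profitable deviation, so the profile is not an equilibrium.

No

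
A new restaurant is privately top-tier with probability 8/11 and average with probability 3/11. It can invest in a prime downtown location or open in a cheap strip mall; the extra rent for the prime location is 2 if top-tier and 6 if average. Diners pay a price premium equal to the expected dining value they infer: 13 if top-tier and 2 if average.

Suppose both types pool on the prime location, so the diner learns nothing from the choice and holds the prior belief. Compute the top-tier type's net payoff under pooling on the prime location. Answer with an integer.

Pooled price premium = 8/11·13 + 3/11·2 = 10.
top-tier pays cost 2 for the prime location, so net payoff = 10 − 2 = 8.

8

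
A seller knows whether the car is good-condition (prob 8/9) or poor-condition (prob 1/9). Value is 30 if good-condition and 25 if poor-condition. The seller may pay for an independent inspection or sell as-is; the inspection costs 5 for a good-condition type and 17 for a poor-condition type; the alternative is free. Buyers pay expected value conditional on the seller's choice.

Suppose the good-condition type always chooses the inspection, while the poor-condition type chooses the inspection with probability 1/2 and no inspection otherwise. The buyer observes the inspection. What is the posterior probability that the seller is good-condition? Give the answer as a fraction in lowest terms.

P(the inspection) = (8/9)·1 + (1/9)·(1/2) = 17/18.
By Bayes' rule, P(good-condition | the inspection) = (8/9) / (17/18) = 16/17.

16/17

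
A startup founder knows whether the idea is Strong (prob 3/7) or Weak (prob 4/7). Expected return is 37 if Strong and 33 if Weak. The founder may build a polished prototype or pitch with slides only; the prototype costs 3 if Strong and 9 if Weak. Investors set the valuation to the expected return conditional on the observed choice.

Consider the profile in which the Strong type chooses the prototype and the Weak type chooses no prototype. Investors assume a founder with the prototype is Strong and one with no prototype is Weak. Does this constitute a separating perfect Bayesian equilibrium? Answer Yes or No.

Under these beliefs, the prototype earns valuation 37 and no prototype earns valuation 33.
Strong: the prototype nets 37 − 3 = 34; no prototype nets 33. Strong prefers the prototype.
Weak: the prototype nets 37 − 9 = 28; no prototype nets 33. Weak prefers no prototype.
Neither type deviates, so the separating profile is an equilibrium.

Yes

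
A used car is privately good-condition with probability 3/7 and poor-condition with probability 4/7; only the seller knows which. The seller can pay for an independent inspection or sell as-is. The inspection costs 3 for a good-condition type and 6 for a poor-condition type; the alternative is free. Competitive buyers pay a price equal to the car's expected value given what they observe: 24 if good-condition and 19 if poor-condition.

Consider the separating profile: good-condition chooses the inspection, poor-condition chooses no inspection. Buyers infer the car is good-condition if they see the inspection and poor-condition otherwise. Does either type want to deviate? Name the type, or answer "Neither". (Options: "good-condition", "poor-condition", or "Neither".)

The inspection pays 24; no inspection pays 19.
good-condition: assigned the inspection, nets 24 − 3 = 21; deviating to no inspection nets 19.
poor-condition: assigned no inspection, nets 19; deviating to the inspection nets 24 − 6 = 18.
Both types strictly prefer their assigned action; no profitable deviation.

Neither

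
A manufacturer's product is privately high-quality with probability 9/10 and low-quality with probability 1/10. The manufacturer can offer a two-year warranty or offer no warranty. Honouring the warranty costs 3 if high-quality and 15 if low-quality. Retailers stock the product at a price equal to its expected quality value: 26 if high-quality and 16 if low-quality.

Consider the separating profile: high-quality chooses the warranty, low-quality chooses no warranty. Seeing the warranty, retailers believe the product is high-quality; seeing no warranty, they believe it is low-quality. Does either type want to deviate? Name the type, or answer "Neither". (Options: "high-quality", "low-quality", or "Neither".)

Neither

The warranty pays 26; no warranty pays 16.
high-quality: assigned the warranty, nets 26 − 3 = 23; deviating to no warranty nets 16.
low-quality: assigned no warranty, nets 16; deviating to the warranty nets 26 − 15 = 11.
Both types strictly prefer their assigned action; no profitable deviation.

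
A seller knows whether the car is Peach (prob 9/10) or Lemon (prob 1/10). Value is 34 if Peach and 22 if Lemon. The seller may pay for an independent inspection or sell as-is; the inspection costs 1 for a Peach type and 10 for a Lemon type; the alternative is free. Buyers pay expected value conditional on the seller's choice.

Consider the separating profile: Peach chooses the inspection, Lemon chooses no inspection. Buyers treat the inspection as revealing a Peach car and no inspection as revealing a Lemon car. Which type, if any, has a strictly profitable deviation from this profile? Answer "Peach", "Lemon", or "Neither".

The inspection pays 34; no inspection pays 22.
Peach: assigned the inspection, nets 34 − 1 = 33; deviating to no inspection nets 22.
Lemon: assigned no inspection, nets 22; deviating to the inspection nets 34 − 10 = 24.
The Lemon type gains 2 by deviating.

Lemon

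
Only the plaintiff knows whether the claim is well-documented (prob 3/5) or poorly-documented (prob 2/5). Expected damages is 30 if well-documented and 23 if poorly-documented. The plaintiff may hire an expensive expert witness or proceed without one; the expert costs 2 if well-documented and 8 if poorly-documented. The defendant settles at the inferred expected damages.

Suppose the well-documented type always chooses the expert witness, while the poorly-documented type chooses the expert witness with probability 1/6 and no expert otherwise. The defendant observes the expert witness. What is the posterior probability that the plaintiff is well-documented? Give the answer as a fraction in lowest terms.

9/10

P(the expert witness) = (3/5)·1 + (2/5)·(1/6) = 2/3.
By Bayes' rule, P(well-documented | the expert witness) = (3/5) / (2/3) = 9/10.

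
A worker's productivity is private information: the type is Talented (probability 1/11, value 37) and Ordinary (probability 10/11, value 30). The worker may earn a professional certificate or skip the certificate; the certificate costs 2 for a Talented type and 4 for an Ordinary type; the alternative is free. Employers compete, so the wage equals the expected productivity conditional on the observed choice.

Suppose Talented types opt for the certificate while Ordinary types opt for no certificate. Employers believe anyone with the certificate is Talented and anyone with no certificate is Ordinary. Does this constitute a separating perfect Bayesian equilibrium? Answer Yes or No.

Under these beliefs, the certificate earns wage 37 and no certificate earns wage 30.
Talented: the certificate nets 37 − 2 = 35; no certificate nets 30. Talented prefers the certificate.
Ordinary: the certificate nets 37 − 4 = 33; no certificate nets 30. Ordinary would deviate to the certificate.
Ordinary has a profitable deviation, so the profile is not an equilibrium.

No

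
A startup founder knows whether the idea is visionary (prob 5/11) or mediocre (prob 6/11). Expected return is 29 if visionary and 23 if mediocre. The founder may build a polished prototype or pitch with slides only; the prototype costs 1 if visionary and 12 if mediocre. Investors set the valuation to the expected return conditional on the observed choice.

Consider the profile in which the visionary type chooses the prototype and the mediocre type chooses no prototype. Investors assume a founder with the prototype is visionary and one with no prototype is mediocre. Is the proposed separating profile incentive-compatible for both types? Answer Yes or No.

Under these beliefs, the prototype earns valuation 29 and no prototype earns valuation 23.
visionary: the prototype nets 29 − 1 = 28; no prototype nets 23. visionary prefers the prototype.
mediocre: the prototype nets 29 − 12 = 17; no prototype nets 23. mediocre prefers no prototype.
Neither type deviates, so the separating profile is an equilibrium.

Yes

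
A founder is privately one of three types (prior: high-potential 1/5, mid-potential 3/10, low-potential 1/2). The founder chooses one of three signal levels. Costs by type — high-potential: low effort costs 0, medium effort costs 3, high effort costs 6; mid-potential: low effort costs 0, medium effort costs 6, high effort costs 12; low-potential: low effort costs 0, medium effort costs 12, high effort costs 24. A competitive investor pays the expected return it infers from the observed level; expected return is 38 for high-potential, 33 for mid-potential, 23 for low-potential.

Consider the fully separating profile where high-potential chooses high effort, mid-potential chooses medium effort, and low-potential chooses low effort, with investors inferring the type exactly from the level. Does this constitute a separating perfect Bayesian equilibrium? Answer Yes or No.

Separating valuations: high effort → 38, medium effort → 33, low effort → 23.
high-potential (assigned high effort): low effort: 23 − 0 = 23; medium effort: 33 − 3 = 30; high effort: 38 − 6 = 32. high-potential stays.
mid-potential (assigned medium effort): low effort: 23 − 0 = 23; medium effort: 33 − 6 = 27; high effort: 38 − 12 = 26. mid-potential stays.
low-potential (assigned low effort): low effort: 23 − 0 = 23; medium effort: 33 − 12 = 21; high effort: 38 − 24 = 14. low-potential stays.
Every type prefers its assigned level; separation holds.

Yes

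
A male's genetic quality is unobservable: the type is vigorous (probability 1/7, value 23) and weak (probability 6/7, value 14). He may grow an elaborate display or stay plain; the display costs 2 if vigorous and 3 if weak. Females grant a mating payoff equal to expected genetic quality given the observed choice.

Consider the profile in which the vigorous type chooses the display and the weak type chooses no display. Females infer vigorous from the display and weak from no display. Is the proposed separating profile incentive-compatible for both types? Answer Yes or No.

No

Under these beliefs, the display earns mating payoff 23 and no display earns mating payoff 14.
vigorous: the display nets 23 − 2 = 21; no display nets 14. vigorous prefers the display.
weak: the display nets 23 − 3 = 20; no display nets 14. weak would deviate to the display.
weak has a profitable deviation, so the profile is not an equilibrium.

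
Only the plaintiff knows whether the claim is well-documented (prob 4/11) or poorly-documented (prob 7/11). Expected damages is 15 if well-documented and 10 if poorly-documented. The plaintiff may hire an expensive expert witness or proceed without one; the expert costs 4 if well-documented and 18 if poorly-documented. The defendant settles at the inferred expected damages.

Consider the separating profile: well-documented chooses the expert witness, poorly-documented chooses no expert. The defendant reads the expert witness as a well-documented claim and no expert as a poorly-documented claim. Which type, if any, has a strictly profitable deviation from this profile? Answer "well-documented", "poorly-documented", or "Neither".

The expert witness pays 15; no expert pays 10.
well-documented: assigned the expert witness, nets 15 − 4 = 11; deviating to no expert nets 10.
poorly-documented: assigned no expert, nets 10; deviating to the expert witness nets 15 − 18 = -3.
Both types strictly prefer their assigned action; no profitable deviation.

Neither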